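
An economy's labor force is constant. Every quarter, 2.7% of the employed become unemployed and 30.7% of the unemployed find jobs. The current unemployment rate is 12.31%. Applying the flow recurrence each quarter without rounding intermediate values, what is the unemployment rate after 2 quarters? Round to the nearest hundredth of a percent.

Unemployment rate after two quarters ≈ 9.96%.

With a fixed labor force, u_{t+1} = u_t + s·(1−u_t) − f·u_t = u_t·(1−s−f) + s.
Here 1−s−f = 0.666 and s = 0.027.
u_1 = 0.123100 × 0.666 + 0.027 = 0.108985.
u_2 = 0.108985 × 0.666 + 0.027 = 0.099584.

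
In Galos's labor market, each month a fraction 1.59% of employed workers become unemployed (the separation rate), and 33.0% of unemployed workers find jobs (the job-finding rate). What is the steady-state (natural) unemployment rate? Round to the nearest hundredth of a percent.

At steady state the flows balance: s·E = f·U, so U/(E+U) = s/(s+f).
u* = 1.59 / (1.59 + 33.0) = 1.59 / 34.59 = 4.60%.

Steady-state unemployment rate ≈ 4.60%.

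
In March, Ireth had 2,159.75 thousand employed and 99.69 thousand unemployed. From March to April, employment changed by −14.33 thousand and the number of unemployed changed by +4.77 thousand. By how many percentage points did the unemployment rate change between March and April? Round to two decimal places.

March: labor force = 2,159.75 + 99.69 = 2,259.44; u = 99.69/2,259.44 = 4.41%.
April: labor force = 2,145.42 + 104.46 = 2,249.88; u = 104.46/2,249.88 = 4.64%.
Change = 4.64% − 4.41% = +0.23 pp.

The unemployment rate changed by +0.23 percentage points.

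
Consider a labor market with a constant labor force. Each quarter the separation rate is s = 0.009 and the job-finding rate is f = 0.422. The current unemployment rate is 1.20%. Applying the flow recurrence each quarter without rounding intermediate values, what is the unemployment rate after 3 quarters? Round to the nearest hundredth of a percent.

Unemployment rate after three quarters ≈ 1.92%.

With a fixed labor force, u_{t+1} = u_t + s·(1−u_t) − f·u_t = u_t·(1−s−f) + s.
Here 1−s−f = 0.569 and s = 0.009.
u_1 = 0.012000 × 0.569 + 0.009 = 0.015828.
u_2 = 0.015828 × 0.569 + 0.009 = 0.018006.
u_3 = 0.018006 × 0.569 + 0.009 = 0.019245.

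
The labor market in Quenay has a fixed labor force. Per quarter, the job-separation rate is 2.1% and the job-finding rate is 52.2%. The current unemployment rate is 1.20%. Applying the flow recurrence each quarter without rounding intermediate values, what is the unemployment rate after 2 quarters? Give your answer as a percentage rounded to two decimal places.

Unemployment rate after two quarters ≈ 3.31%.

With a fixed labor force, u_{t+1} = u_t + s·(1−u_t) − f·u_t = u_t·(1−s−f) + s.
Here 1−s−f = 0.457 and s = 0.021.
u_1 = 0.012000 × 0.457 + 0.021 = 0.026484.
u_2 = 0.026484 × 0.457 + 0.021 = 0.033103.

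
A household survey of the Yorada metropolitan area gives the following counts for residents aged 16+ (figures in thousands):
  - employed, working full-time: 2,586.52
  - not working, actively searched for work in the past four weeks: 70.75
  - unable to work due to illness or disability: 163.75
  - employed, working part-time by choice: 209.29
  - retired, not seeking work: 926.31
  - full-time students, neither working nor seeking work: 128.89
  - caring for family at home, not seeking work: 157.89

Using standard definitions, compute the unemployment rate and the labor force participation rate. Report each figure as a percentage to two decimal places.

Unemployment rate ≈ 2.47%; labor force participation rate ≈ 67.55%.

Employed = 2,586.52 + 209.29 = 2,795.81 thousand.
Unemployed = 70.75 thousand.
Labor force = 2,795.81 + 70.75 = 2,866.56 thousand.
Not in labor force = 163.75 + 926.31 + 128.89 + 157.89 = 1,376.84 thousand (those not working and not actively searching are outside the labor force).
Civilian working-age population = 2,866.56 + 1,376.84 = 4,243.40 thousand.
Unemployment rate = 70.75 / 2,866.56 = 2.47%.
Labor force participation rate = 2,866.56 / 4,243.40 = 67.55%.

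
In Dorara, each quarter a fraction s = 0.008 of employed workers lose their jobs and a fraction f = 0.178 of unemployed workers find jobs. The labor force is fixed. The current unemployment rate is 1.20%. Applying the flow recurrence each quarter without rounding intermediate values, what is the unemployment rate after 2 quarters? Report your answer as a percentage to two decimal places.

Unemployment rate after two quarters ≈ 2.25%.

With a fixed labor force, u_{t+1} = u_t + s·(1−u_t) − f·u_t = u_t·(1−s−f) + s.
Here 1−s−f = 0.814 and s = 0.008.
u_1 = 0.012000 × 0.814 + 0.008 = 0.017768.
u_2 = 0.017768 × 0.814 + 0.008 = 0.022463.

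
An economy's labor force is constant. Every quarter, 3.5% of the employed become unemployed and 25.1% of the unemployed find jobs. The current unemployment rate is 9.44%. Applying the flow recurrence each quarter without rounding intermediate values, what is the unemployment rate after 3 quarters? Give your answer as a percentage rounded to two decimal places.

Unemployment rate after three quarters ≈ 11.22%.

With a fixed labor force, u_{t+1} = u_t + s·(1−u_t) − f·u_t = u_t·(1−s−f) + s.
Here 1−s−f = 0.714 and s = 0.035.
u_1 = 0.094400 × 0.714 + 0.035 = 0.102402.
u_2 = 0.102402 × 0.714 + 0.035 = 0.108115.
u_3 = 0.108115 × 0.714 + 0.035 = 0.112194.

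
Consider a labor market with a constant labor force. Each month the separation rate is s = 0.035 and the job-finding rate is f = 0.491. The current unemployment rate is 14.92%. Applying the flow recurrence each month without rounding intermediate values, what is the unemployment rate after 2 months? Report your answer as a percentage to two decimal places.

With a fixed labor force, u_{t+1} = u_t + s·(1−u_t) − f·u_t = u_t·(1−s−f) + s.
Here 1−s−f = 0.474 and s = 0.035.
u_1 = 0.149200 × 0.474 + 0.035 = 0.105721.
u_2 = 0.105721 × 0.474 + 0.035 = 0.085112.

Unemployment rate after two months ≈ 8.51%.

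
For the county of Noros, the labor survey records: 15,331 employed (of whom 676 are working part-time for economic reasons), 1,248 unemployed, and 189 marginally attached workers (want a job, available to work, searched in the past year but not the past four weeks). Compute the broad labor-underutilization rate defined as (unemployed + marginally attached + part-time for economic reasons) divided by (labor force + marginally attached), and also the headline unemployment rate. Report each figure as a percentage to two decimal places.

Broad underutilization rate ≈ 12.60%; headline unemployment rate ≈ 7.53%.

Labor force = 15,331 + 1,248 = 16,579.
Numerator = 1,248 + 189 + 676 = 2,113.
Denominator = 16,579 + 189 = 16,768.
Broad rate = 2,113 / 16,768 = 12.60%.
Headline unemployment rate = 1,248 / 16,579 = 7.53%.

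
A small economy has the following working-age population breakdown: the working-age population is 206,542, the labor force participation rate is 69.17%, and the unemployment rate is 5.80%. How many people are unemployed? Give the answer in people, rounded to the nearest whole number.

About 8,286 are unemployed.

Labor force = 0.6917 × 206,542 = 142,865.
Unemployed = 0.0580 × 142,865 ≈ 8,286.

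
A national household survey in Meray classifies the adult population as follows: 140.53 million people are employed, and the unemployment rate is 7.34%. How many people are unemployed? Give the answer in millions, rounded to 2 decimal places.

Let U be the number unemployed. The labor force is E + U, and U/(E+U) = 0.0734.
So U = 0.0734 × 140.53 / (1 − 0.0734) = 10.3149 / 0.9266 ≈ 11.13 million.

About 11.13 million are unemployed.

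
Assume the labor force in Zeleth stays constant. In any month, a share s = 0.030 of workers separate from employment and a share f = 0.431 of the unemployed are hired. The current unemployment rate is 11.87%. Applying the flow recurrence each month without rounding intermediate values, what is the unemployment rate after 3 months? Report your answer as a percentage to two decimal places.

Unemployment rate after three months ≈ 7.35%.

With a fixed labor force, u_{t+1} = u_t + s·(1−u_t) − f·u_t = u_t·(1−s−f) + s.
Here 1−s−f = 0.539 and s = 0.030.
u_1 = 0.118700 × 0.539 + 0.030 = 0.093979.
u_2 = 0.093979 × 0.539 + 0.030 = 0.080655.
u_3 = 0.080655 × 0.539 + 0.030 = 0.073473.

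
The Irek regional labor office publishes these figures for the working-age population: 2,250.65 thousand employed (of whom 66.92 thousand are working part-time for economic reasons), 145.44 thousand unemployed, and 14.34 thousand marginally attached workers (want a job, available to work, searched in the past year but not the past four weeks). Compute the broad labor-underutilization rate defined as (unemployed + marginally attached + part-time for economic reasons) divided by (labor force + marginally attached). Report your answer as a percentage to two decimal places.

Labor force = 2,250.65 + 145.44 = 2,396.09 thousand.
Numerator = 145.44 + 14.34 + 66.92 = 226.70 thousand.
Denominator = 2,396.09 + 14.34 = 2,410.43 thousand.
Broad rate = 226.70 / 2,410.43 = 9.40%.

Broad underutilization rate ≈ 9.40%.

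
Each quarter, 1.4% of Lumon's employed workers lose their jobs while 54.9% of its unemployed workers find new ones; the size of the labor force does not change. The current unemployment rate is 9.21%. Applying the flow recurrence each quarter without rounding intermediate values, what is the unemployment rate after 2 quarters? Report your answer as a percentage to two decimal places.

Unemployment rate after two quarters ≈ 3.77%.

With a fixed labor force, u_{t+1} = u_t + s·(1−u_t) − f·u_t = u_t·(1−s−f) + s.
Here 1−s−f = 0.437 and s = 0.014.
u_1 = 0.092100 × 0.437 + 0.014 = 0.054248.
u_2 = 0.054248 × 0.437 + 0.014 = 0.037706.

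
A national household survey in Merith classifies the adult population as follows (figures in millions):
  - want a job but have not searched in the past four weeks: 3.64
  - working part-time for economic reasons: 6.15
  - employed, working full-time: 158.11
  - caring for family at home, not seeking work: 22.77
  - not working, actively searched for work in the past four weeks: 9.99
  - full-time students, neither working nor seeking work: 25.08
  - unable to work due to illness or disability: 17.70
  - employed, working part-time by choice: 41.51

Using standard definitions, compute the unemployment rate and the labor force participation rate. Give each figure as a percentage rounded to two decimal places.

Unemployment rate ≈ 4.63%; labor force participation rate ≈ 75.72%.

Employed = 6.15 + 158.11 + 41.51 = 205.77 million (anyone who worked, including part-time for economic reasons, counts as employed).
Unemployed = 9.99 million.
Labor force = 205.77 + 9.99 = 215.76 million.
Not in labor force = 3.64 + 22.77 + 25.08 + 17.70 = 69.19 million (those not working and not actively searching are outside the labor force — including those who want a job but have given up searching).
Civilian working-age population = 215.76 + 69.19 = 284.95 million.
Unemployment rate = 9.99 / 215.76 = 4.63%.
Labor force participation rate = 215.76 / 284.95 = 75.72%.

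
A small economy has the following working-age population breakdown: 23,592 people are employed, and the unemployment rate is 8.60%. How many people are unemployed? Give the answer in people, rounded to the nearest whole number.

Let U be the number unemployed. The labor force is E + U, and U/(E+U) = 0.0860.
So U = 0.0860 × 23,592 / (1 − 0.0860) = 2028.91 / 0.9140 ≈ 2,220.

About 2,220 are unemployed.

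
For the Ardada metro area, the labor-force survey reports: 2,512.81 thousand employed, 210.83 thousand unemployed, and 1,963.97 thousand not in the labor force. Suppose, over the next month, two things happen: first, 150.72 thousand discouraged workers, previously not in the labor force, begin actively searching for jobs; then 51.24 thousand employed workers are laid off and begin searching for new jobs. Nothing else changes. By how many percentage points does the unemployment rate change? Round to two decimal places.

Initially, labor force = 2,512.81 + 210.83 = 2,723.64 thousand, so u = 210.83/2,723.64 = 7.74%.
After the first change, unemployed and labor force both rise by 150.72 → E = 2,512.81, U = 361.55, labor force = 2,874.36 thousand.
After the second change, employed falls and unemployed rises by 51.24; labor force unchanged → E = 2,461.57, U = 412.79, labor force = 2,874.36 thousand.
New unemployment rate = 412.79 / 2,874.36 = 14.36%.
Change = 14.36% − 7.74% = +6.62 percentage points.

The unemployment rate changes by +6.62 percentage points.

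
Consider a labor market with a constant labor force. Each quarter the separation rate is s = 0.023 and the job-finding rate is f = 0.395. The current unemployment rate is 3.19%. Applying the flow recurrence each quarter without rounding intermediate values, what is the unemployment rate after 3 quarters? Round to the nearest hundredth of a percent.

Unemployment rate after three quarters ≈ 5.05%.

With a fixed labor force, u_{t+1} = u_t + s·(1−u_t) − f·u_t = u_t·(1−s−f) + s.
Here 1−s−f = 0.582 and s = 0.023.
u_1 = 0.031900 × 0.582 + 0.023 = 0.041566.
u_2 = 0.041566 × 0.582 + 0.023 = 0.047191.
u_3 = 0.047191 × 0.582 + 0.023 = 0.050465.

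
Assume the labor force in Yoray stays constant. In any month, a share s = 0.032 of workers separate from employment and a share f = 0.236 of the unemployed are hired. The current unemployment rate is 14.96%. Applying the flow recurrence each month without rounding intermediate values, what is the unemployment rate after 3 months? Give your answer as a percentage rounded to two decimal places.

Unemployment rate after three months ≈ 13.12%.

With a fixed labor force, u_{t+1} = u_t + s·(1−u_t) − f·u_t = u_t·(1−s−f) + s.
Here 1−s−f = 0.732 and s = 0.032.
u_1 = 0.149600 × 0.732 + 0.032 = 0.141507.
u_2 = 0.141507 × 0.732 + 0.032 = 0.135583.
u_3 = 0.135583 × 0.732 + 0.032 = 0.131247.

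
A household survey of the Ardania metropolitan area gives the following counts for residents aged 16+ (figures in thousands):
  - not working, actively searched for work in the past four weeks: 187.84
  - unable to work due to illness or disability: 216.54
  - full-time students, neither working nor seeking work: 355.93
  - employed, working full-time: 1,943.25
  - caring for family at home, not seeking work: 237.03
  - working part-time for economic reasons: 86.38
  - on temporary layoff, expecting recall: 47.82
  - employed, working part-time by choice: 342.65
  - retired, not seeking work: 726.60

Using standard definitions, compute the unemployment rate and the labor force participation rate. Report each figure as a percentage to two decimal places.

Unemployment rate ≈ 9.04%; labor force participation rate ≈ 62.93%.

Employed = 1,943.25 + 86.38 + 342.65 = 2,372.28 thousand (anyone who worked, including part-time for economic reasons, counts as employed).
Unemployed = 187.84 + 47.82 = 235.66 thousand (jobless and actively searching, or on temporary layoff).
Labor force = 2,372.28 + 235.66 = 2,607.94 thousand.
Not in labor force = 216.54 + 355.93 + 237.03 + 726.60 = 1,536.10 thousand (those not working and not actively searching are outside the labor force).
Civilian working-age population = 2,607.94 + 1,536.10 = 4,144.04 thousand.
Unemployment rate = 235.66 / 2,607.94 = 9.04%.
Labor force participation rate = 2,607.94 / 4,144.04 = 62.93%.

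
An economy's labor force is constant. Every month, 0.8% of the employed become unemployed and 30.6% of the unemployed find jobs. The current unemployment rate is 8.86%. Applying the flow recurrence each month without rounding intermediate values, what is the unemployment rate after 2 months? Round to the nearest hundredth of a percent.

With a fixed labor force, u_{t+1} = u_t + s·(1−u_t) − f·u_t = u_t·(1−s−f) + s.
Here 1−s−f = 0.686 and s = 0.008.
u_1 = 0.088600 × 0.686 + 0.008 = 0.068780.
u_2 = 0.068780 × 0.686 + 0.008 = 0.055183.

Unemployment rate after two months ≈ 5.52%.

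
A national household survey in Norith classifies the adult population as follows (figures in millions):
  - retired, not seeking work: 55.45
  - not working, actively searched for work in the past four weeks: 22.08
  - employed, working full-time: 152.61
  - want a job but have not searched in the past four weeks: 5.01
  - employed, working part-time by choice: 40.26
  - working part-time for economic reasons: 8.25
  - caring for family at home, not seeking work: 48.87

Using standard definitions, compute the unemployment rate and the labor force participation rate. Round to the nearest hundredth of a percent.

Employed = 152.61 + 40.26 + 8.25 = 201.12 million (anyone who worked, including part-time for economic reasons, counts as employed).
Unemployed = 22.08 million.
Labor force = 201.12 + 22.08 = 223.20 million.
Not in labor force = 55.45 + 5.01 + 48.87 = 109.33 million (those not working and not actively searching are outside the labor force — including those who want a job but have given up searching).
Civilian working-age population = 223.20 + 109.33 = 332.53 million.
Unemployment rate = 22.08 / 223.20 = 9.89%.
Labor force participation rate = 223.20 / 332.53 = 67.12%.

Unemployment rate ≈ 9.89%; labor force participation rate ≈ 67.12%.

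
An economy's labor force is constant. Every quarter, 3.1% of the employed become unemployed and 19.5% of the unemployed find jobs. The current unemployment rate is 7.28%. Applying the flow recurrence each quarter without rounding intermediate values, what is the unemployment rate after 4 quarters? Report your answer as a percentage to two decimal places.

With a fixed labor force, u_{t+1} = u_t + s·(1−u_t) − f·u_t = u_t·(1−s−f) + s.
Here 1−s−f = 0.774 and s = 0.031.
u_1 = 0.072800 × 0.774 + 0.031 = 0.087347.
u_2 = 0.087347 × 0.774 + 0.031 = 0.098607.
u_3 = 0.098607 × 0.774 + 0.031 = 0.107322.
u_4 = 0.107322 × 0.774 + 0.031 = 0.114067.

Unemployment rate after four quarters ≈ 11.41%.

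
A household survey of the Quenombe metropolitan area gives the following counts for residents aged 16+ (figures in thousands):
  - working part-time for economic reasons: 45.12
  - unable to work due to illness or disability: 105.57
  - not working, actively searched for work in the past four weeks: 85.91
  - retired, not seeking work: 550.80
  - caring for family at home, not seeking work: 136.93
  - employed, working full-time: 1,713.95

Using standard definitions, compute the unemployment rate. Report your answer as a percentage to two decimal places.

Unemployment rate ≈ 4.66%.

Employed = 45.12 + 1,713.95 = 1,759.07 thousand (anyone who worked, including part-time for economic reasons, counts as employed).
Unemployed = 85.91 thousand.
Labor force = 1,759.07 + 85.91 = 1,844.98 thousand.
Unemployment rate = 85.91 / 1,844.98 = 4.66%.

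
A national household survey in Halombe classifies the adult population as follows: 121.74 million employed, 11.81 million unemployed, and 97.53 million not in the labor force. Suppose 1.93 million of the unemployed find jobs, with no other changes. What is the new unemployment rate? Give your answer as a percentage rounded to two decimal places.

New unemployment rate ≈ 7.40%.

Initially, labor force = 121.74 + 11.81 = 133.55 million, so u = 11.81/133.55 = 8.84%.
After the change, unemployed falls and employed rises by 1.93; labor force unchanged → E = 123.67, U = 9.88, labor force = 133.55 million.
New unemployment rate = 9.88 / 133.55 = 7.40%.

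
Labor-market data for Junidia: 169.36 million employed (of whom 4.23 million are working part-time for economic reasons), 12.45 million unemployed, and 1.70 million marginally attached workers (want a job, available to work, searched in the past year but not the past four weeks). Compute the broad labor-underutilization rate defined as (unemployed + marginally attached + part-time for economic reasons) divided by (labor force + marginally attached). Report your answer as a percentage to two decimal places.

Broad underutilization rate ≈ 10.02%.

Labor force = 169.36 + 12.45 = 181.81 million.
Numerator = 12.45 + 1.70 + 4.23 = 18.38 million.
Denominator = 181.81 + 1.70 = 183.51 million.
Broad rate = 18.38 / 183.51 = 10.02%.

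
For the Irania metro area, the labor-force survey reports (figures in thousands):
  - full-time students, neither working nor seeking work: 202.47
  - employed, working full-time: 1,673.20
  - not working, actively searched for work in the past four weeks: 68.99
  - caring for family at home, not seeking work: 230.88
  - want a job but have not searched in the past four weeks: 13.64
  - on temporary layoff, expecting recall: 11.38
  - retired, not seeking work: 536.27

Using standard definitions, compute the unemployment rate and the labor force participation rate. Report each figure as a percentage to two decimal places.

Employed = 1,673.20 thousand.
Unemployed = 68.99 + 11.38 = 80.37 thousand (jobless and actively searching, or on temporary layoff).
Labor force = 1,673.20 + 80.37 = 1,753.57 thousand.
Not in labor force = 202.47 + 230.88 + 13.64 + 536.27 = 983.26 thousand (those not working and not actively searching are outside the labor force — including those who want a job but have given up searching).
Civilian working-age population = 1,753.57 + 983.26 = 2,736.83 thousand.
Unemployment rate = 80.37 / 1,753.57 = 4.58%.
Labor force participation rate = 1,753.57 / 2,736.83 = 64.07%.

Unemployment rate ≈ 4.58%; labor force participation rate ≈ 64.07%.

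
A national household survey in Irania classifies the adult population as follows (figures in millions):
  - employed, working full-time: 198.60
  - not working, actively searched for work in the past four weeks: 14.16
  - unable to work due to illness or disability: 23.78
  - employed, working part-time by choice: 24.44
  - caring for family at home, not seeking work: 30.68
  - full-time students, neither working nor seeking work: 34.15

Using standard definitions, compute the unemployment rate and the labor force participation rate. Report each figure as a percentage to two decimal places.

Unemployment rate ≈ 5.97%; labor force participation rate ≈ 72.80%.

Employed = 198.60 + 24.44 = 223.04 million.
Unemployed = 14.16 million.
Labor force = 223.04 + 14.16 = 237.20 million.
Not in labor force = 23.78 + 30.68 + 34.15 = 88.61 million (those not working and not actively searching are outside the labor force).
Civilian working-age population = 237.20 + 88.61 = 325.81 million.
Unemployment rate = 14.16 / 237.20 = 5.97%.
Labor force participation rate = 237.20 / 325.81 = 72.80%.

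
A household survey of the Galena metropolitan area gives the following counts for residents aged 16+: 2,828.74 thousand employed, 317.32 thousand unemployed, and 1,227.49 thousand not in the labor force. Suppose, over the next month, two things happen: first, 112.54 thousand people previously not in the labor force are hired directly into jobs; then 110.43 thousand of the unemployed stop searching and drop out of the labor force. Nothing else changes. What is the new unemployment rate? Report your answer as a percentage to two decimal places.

New unemployment rate ≈ 6.57%.

Initially, labor force = 2,828.74 + 317.32 = 3,146.06 thousand, so u = 317.32/3,146.06 = 10.09%.
After the first change, employed and labor force both rise by 112.54; unemployed unchanged → E = 2,941.28, U = 317.32, labor force = 3,258.60 thousand.
After the second change, unemployed and labor force both fall by 110.43 → E = 2,941.28, U = 206.89, labor force = 3,148.17 thousand.
New unemployment rate = 206.89 / 3,148.17 = 6.57%.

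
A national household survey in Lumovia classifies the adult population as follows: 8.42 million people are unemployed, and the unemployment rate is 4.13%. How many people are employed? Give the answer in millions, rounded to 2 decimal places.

About 195.45 million are employed.

Labor force = U / u = 8.42 / 0.0413 ≈ 203.87 million.
Employed = labor force − unemployed = 203.87 − 8.42 = 195.45 million.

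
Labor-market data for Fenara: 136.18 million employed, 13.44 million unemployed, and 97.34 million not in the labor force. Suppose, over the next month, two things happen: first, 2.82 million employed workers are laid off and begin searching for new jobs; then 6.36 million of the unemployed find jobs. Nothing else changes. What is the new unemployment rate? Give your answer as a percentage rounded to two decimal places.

New unemployment rate ≈ 6.62%.

Initially, labor force = 136.18 + 13.44 = 149.62 million, so u = 13.44/149.62 = 8.98%.
After the first change, employed falls and unemployed rises by 2.82; labor force unchanged → E = 133.36, U = 16.26, labor force = 149.62 million.
After the second change, unemployed falls and employed rises by 6.36; labor force unchanged → E = 139.72, U = 9.90, labor force = 149.62 million.
New unemployment rate = 9.90 / 149.62 = 6.62%.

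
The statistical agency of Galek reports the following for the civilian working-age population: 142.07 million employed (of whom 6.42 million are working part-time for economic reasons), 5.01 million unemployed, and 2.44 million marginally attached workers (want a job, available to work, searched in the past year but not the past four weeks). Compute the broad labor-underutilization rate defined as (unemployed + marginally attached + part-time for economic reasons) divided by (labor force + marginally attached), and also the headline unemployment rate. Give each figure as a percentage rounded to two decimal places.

Broad underutilization rate ≈ 9.28%; headline unemployment rate ≈ 3.41%.

Labor force = 142.07 + 5.01 = 147.08 million.
Numerator = 5.01 + 2.44 + 6.42 = 13.87 million.
Denominator = 147.08 + 2.44 = 149.52 million.
Broad rate = 13.87 / 149.52 = 9.28%.
Headline unemployment rate = 5.01 / 147.08 = 3.41%.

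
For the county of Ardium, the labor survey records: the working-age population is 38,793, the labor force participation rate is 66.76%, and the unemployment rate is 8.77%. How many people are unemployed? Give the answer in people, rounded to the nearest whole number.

Labor force = 0.6676 × 38,793 = 25,898.
Unemployed = 0.0877 × 25,898 ≈ 2,271.

About 2,271 are unemployed.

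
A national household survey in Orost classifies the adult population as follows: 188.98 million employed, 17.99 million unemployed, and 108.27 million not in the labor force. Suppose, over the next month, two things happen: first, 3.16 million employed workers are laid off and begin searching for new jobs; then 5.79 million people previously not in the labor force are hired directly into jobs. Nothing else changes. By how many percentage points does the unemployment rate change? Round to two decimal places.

The unemployment rate changes by +1.25 percentage points.

Initially, labor force = 188.98 + 17.99 = 206.97 million, so u = 17.99/206.97 = 8.69%.
After the first change, employed falls and unemployed rises by 3.16; labor force unchanged → E = 185.82, U = 21.15, labor force = 206.97 million.
After the second change, employed and labor force both rise by 5.79; unemployed unchanged → E = 191.61, U = 21.15, labor force = 212.76 million.
New unemployment rate = 21.15 / 212.76 = 9.94%.
Change = 9.94% − 8.69% = +1.25 percentage points.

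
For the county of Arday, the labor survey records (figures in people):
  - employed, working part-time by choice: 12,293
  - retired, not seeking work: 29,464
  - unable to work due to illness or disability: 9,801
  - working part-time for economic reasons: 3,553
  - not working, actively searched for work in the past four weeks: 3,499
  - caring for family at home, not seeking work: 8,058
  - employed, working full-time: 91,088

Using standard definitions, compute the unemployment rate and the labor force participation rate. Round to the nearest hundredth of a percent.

Unemployment rate ≈ 3.17%; labor force participation rate ≈ 70.00%.

Employed = 12,293 + 3,553 + 91,088 = 106,934 (anyone who worked, including part-time for economic reasons, counts as employed).
Unemployed = 3,499.
Labor force = 106,934 + 3,499 = 110,433.
Not in labor force = 29,464 + 9,801 + 8,058 = 47,323 (those not working and not actively searching are outside the labor force).
Civilian working-age population = 110,433 + 47,323 = 157,756.
Unemployment rate = 3,499 / 110,433 = 3.17%.
Labor force participation rate = 110,433 / 157,756 = 70.00%.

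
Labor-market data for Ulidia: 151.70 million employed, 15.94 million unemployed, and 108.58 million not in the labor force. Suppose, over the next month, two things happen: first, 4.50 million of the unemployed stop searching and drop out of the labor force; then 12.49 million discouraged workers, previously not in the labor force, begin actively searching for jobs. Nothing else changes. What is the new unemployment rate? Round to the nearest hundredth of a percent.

New unemployment rate ≈ 13.63%.

Initially, labor force = 151.70 + 15.94 = 167.64 million, so u = 15.94/167.64 = 9.51%.
After the first change, unemployed and labor force both fall by 4.50 → E = 151.70, U = 11.44, labor force = 163.14 million.
After the second change, unemployed and labor force both rise by 12.49 → E = 151.70, U = 23.93, labor force = 175.63 million.
New unemployment rate = 23.93 / 175.63 = 13.63%.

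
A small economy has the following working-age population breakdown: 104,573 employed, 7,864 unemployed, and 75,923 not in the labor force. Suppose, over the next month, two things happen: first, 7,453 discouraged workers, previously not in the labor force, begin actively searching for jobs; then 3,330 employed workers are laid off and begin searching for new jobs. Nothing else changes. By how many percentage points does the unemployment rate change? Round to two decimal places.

The unemployment rate changes by +8.56 percentage points.

Initially, labor force = 104,573 + 7,864 = 112,437, so u = 7,864/112,437 = 6.99%.
After the first change, unemployed and labor force both rise by 7,453 → E = 104,573, U = 15,317, labor force = 119,890.
After the second change, employed falls and unemployed rises by 3,330; labor force unchanged → E = 101,243, U = 18,647, labor force = 119,890.
New unemployment rate = 18,647 / 119,890 = 15.55%.
Change = 15.55% − 6.99% = +8.56 percentage points.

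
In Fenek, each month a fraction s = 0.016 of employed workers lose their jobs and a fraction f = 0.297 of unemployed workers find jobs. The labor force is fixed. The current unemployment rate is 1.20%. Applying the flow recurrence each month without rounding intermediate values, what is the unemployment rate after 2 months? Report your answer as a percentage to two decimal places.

Unemployment rate after two months ≈ 3.27%.

With a fixed labor force, u_{t+1} = u_t + s·(1−u_t) − f·u_t = u_t·(1−s−f) + s.
Here 1−s−f = 0.687 and s = 0.016.
u_1 = 0.012000 × 0.687 + 0.016 = 0.024244.
u_2 = 0.024244 × 0.687 + 0.016 = 0.032656.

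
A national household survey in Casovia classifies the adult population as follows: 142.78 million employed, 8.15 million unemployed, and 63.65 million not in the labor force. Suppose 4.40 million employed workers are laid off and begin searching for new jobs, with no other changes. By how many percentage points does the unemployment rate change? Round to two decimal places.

Initially, labor force = 142.78 + 8.15 = 150.93 million, so u = 8.15/150.93 = 5.40%.
After the change, employed falls and unemployed rises by 4.40; labor force unchanged → E = 138.38, U = 12.55, labor force = 150.93 million.
New unemployment rate = 12.55 / 150.93 = 8.32%.
Change = 8.32% − 5.40% = +2.92 percentage points.

The unemployment rate changes by +2.92 percentage points.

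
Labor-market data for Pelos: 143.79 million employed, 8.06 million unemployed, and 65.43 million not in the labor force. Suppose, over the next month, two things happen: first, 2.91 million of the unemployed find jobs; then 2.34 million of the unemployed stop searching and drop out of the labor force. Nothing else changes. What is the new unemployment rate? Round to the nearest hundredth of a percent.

Initially, labor force = 143.79 + 8.06 = 151.85 million, so u = 8.06/151.85 = 5.31%.
After the first change, unemployed falls and employed rises by 2.91; labor force unchanged → E = 146.70, U = 5.15, labor force = 151.85 million.
After the second change, unemployed and labor force both fall by 2.34 → E = 146.70, U = 2.81, labor force = 149.51 million.
New unemployment rate = 2.81 / 149.51 = 1.88%.

New unemployment rate ≈ 1.88%.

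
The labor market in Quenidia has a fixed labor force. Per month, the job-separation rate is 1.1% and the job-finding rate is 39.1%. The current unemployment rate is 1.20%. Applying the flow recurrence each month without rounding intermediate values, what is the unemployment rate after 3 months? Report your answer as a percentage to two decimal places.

Unemployment rate after three months ≈ 2.41%.

With a fixed labor force, u_{t+1} = u_t + s·(1−u_t) − f·u_t = u_t·(1−s−f) + s.
Here 1−s−f = 0.598 and s = 0.011.
u_1 = 0.012000 × 0.598 + 0.011 = 0.018176.
u_2 = 0.018176 × 0.598 + 0.011 = 0.021869.
u_3 = 0.021869 × 0.598 + 0.011 = 0.024078.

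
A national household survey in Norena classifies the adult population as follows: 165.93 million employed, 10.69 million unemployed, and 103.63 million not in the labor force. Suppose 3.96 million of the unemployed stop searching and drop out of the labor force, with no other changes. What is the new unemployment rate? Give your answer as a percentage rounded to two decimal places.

New unemployment rate ≈ 3.90%.

Initially, labor force = 165.93 + 10.69 = 176.62 million, so u = 10.69/176.62 = 6.05%.
After the change, unemployed and labor force both fall by 3.96 → E = 165.93, U = 6.73, labor force = 172.66 million.
New unemployment rate = 6.73 / 172.66 = 3.90%.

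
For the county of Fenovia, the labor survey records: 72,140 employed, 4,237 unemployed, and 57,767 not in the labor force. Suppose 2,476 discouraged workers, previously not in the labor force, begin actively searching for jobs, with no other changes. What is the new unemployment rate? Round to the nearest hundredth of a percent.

Initially, labor force = 72,140 + 4,237 = 76,377, so u = 4,237/76,377 = 5.55%.
After the change, unemployed and labor force both rise by 2,476 → E = 72,140, U = 6,713, labor force = 78,853.
New unemployment rate = 6,713 / 78,853 = 8.51%.

New unemployment rate ≈ 8.51%.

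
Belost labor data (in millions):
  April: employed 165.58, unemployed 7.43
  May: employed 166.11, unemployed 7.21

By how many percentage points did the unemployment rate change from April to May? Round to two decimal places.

The unemployment rate changed by −0.13 percentage points.

April: labor force = 165.58 + 7.43 = 173.01; u = 7.43/173.01 = 4.29%.
May: labor force = 166.11 + 7.21 = 173.32; u = 7.21/173.32 = 4.16%.
Change = 4.16% − 4.29% = −0.13 pp.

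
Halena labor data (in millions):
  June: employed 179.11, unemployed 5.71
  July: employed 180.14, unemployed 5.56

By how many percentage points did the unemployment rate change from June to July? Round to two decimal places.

The unemployment rate changed by −0.10 percentage points.

June: labor force = 179.11 + 5.71 = 184.82; u = 5.71/184.82 = 3.09%.
July: labor force = 180.14 + 5.56 = 185.70; u = 5.56/185.70 = 2.99%.
Change = 2.99% − 3.09% = −0.10 pp.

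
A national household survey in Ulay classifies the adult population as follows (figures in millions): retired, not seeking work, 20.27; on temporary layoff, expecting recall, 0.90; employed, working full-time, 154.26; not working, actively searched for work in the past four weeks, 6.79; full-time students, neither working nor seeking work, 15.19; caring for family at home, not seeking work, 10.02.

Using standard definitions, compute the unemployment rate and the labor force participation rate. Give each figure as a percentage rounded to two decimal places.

Employed = 154.26 million.
Unemployed = 0.90 + 6.79 = 7.69 million (jobless and actively searching, or on temporary layoff).
Labor force = 154.26 + 7.69 = 161.95 million.
Not in labor force = 20.27 + 15.19 + 10.02 = 45.48 million (those not working and not actively searching are outside the labor force).
Civilian working-age population = 161.95 + 45.48 = 207.43 million.
Unemployment rate = 7.69 / 161.95 = 4.75%.
Labor force participation rate = 161.95 / 207.43 = 78.07%.

Unemployment rate ≈ 4.75%; labor force participation rate ≈ 78.07%.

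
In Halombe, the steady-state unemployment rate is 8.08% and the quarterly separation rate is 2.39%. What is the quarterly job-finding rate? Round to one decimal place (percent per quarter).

Job-finding rate ≈ 27.2% per quarter.

From u* = s/(s+f): f = s·(1−u)/u.
f = 2.39 × (1 − 0.0808) / 0.0808 = 2.1969 / 0.0808 ≈ 27.2% per quarter.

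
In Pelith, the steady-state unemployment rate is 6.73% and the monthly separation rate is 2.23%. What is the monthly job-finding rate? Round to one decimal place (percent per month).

From u* = s/(s+f): f = s·(1−u)/u.
f = 2.23 × (1 − 0.0673) / 0.0673 = 2.0799 / 0.0673 ≈ 30.9% per month.

Job-finding rate ≈ 30.9% per month.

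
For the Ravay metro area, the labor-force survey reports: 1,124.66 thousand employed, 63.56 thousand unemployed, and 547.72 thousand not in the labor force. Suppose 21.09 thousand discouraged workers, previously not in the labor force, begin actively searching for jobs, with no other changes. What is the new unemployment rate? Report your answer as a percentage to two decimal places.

Initially, labor force = 1,124.66 + 63.56 = 1,188.22 thousand, so u = 63.56/1,188.22 = 5.35%.
After the change, unemployed and labor force both rise by 21.09 → E = 1,124.66, U = 84.65, labor force = 1,209.31 thousand.
New unemployment rate = 84.65 / 1,209.31 = 7.00%.

New unemployment rate ≈ 7.00%.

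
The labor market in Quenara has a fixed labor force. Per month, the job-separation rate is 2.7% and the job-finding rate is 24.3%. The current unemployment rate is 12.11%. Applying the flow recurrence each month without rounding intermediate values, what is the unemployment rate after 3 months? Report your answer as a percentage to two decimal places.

Unemployment rate after three months ≈ 10.82%.

With a fixed labor force, u_{t+1} = u_t + s·(1−u_t) − f·u_t = u_t·(1−s−f) + s.
Here 1−s−f = 0.730 and s = 0.027.
u_1 = 0.121100 × 0.730 + 0.027 = 0.115403.
u_2 = 0.115403 × 0.730 + 0.027 = 0.111244.
u_3 = 0.111244 × 0.730 + 0.027 = 0.108208.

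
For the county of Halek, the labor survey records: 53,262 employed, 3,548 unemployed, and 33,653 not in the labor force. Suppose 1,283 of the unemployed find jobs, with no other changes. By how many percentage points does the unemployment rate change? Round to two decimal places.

The unemployment rate changes by −2.26 percentage points.

Initially, labor force = 53,262 + 3,548 = 56,810, so u = 3,548/56,810 = 6.25%.
After the change, unemployed falls and employed rises by 1,283; labor force unchanged → E = 54,545, U = 2,265, labor force = 56,810.
New unemployment rate = 2,265 / 56,810 = 3.99%.
Change = 3.99% − 6.25% = −2.26 percentage points.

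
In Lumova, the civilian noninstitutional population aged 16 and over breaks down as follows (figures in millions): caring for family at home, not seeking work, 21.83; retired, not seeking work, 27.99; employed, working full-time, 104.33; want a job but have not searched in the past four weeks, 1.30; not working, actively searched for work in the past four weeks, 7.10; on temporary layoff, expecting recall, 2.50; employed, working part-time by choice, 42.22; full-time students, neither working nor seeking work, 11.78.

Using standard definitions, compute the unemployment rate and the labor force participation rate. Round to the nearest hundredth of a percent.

Unemployment rate ≈ 6.15%; labor force participation rate ≈ 71.29%.

Employed = 104.33 + 42.22 = 146.55 million.
Unemployed = 7.10 + 2.50 = 9.60 million (jobless and actively searching, or on temporary layoff).
Labor force = 146.55 + 9.60 = 156.15 million.
Not in labor force = 21.83 + 27.99 + 1.30 + 11.78 = 62.90 million (those not working and not actively searching are outside the labor force — including those who want a job but have given up searching).
Civilian working-age population = 156.15 + 62.90 = 219.05 million.
Unemployment rate = 9.60 / 156.15 = 6.15%.
Labor force participation rate = 156.15 / 219.05 = 71.29%.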